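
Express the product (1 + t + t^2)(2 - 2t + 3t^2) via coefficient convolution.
Ascending coefficients: a = [1, 1, 1], b = [2, -2, 3]. c[0] = 1×2 = 2; c[1] = 1×-2 + 1×2 = 0; c[2] = 1×3 + 1×-2 + 1×2 = 3; c[3] = 1×3 + 1×-2 = 1; c[4] = 1×3 = 3. Result coefficients: [2, 0, 3, 1, 3] → 2 + 3t^2 + t^3 + 3t^4

2 + 3t^2 + t^3 + 3t^4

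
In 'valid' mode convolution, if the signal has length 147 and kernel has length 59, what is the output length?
'Valid' mode counts only positions where the kernel fully overlaps the signal: m - n + 1 = 147 - 59 + 1 = 89

89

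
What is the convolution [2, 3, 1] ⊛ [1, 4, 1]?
y[0] = 2×1 = 2; y[1] = 2×4 + 3×1 = 11; y[2] = 2×1 + 3×4 + 1×1 = 15; y[3] = 3×1 + 1×4 = 7; y[4] = 1×1 = 1

[2, 11, 15, 7, 1]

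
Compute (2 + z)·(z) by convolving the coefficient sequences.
Ascending coefficients: a = [2, 1], b = [0, 1]. c[0] = 2×0 = 0; c[1] = 2×1 + 1×0 = 2; c[2] = 1×1 = 1. Result coefficients: [0, 2, 1] → 2z + z^2

2z + z^2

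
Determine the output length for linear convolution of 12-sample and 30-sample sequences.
Linear/full convolution length: m + n - 1 = 12 + 30 - 1 = 41

41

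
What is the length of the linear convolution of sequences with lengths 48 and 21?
Linear/full convolution length: m + n - 1 = 48 + 21 - 1 = 68

68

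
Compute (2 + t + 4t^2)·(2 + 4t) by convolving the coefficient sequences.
Ascending coefficients: a = [2, 1, 4], b = [2, 4]. c[0] = 2×2 = 4; c[1] = 2×4 + 1×2 = 10; c[2] = 1×4 + 4×2 = 12; c[3] = 4×4 = 16. Result coefficients: [4, 10, 12, 16] → 4 + 10t + 12t^2 + 16t^3

4 + 10t + 12t^2 + 16t^3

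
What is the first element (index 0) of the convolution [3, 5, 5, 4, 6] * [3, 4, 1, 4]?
Use y[k] = Σ_i a[i]·b[k-i] at k=0. y[0] = 3×3 = 9

9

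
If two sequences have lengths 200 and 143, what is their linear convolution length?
Linear/full convolution length: m + n - 1 = 200 + 143 - 1 = 342

342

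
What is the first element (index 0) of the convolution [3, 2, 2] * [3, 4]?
Use y[k] = Σ_i a[i]·b[k-i] at k=0. y[0] = 3×3 = 9

9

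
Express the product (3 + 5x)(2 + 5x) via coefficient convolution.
Ascending coefficients: a = [3, 5], b = [2, 5]. c[0] = 3×2 = 6; c[1] = 3×5 + 5×2 = 25; c[2] = 5×5 = 25. Result coefficients: [6, 25, 25] → 6 + 25x + 25x^2

6 + 25x + 25x^2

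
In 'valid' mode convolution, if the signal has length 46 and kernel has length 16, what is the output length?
'Valid' mode counts only positions where the kernel fully overlaps the signal: m - n + 1 = 46 - 16 + 1 = 31

31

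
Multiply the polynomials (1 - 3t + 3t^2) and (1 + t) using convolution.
Ascending coefficients: a = [1, -3, 3], b = [1, 1]. c[0] = 1×1 = 1; c[1] = 1×1 + -3×1 = -2; c[2] = -3×1 + 3×1 = 0; c[3] = 3×1 = 3. Result coefficients: [1, -2, 0, 3] → 1 - 2t + 3t^3

1 - 2t + 3t^3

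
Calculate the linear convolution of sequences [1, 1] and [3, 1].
y[0] = 1×3 = 3; y[1] = 1×1 + 1×3 = 4; y[2] = 1×1 = 1

[3, 4, 1]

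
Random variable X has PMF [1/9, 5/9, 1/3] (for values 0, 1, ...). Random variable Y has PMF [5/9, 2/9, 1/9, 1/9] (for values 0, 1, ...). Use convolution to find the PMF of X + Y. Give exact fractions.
P(X+Y=k) = Σ_i P(X=i)·P(Y=k-i) — a convolution of [1/9, 5/9, 1/3] and [5/9, 2/9, 1/9, 1/9]. P(X+Y=0) = (1/9)×(5/9) = 5/81; P(X+Y=1) = (1/9)×(2/9) + (5/9)×(5/9) = 2/81 + 25/81 = 1/3; P(X+Y=2) = (1/9)×(1/9) + (5/9)×(2/9) + (1/3)×(5/9) = 1/81 + 10/81 + 5/27 = 26/81; P(X+Y=3) = (1/9)×(1/9) + (5/9)×(1/9) + (1/3)×(2/9) = 1/81 + 5/81 + 2/27 = 4/27; P(X+Y=4) = (5/9)×(1/9) + (1/3)×(1/9) = 5/81 + 1/27 = 8/81; P(X+Y=5) = (1/3)×(1/9) = 1/27. PMF: [5/81, 1/3, 26/81, 4/27, 8/81, 1/27] (sums to 1 ✓)

[5/81, 1/3, 26/81, 4/27, 8/81, 1/27]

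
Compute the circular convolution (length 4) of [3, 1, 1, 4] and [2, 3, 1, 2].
Use y[k] = Σ_j u[j]·v[(k-j) mod 4]. y[0] = 3×2 + 1×2 + 1×1 + 4×3 = 21; y[1] = 3×3 + 1×2 + 1×2 + 4×1 = 17; y[2] = 3×1 + 1×3 + 1×2 + 4×2 = 16; y[3] = 3×2 + 1×1 + 1×3 + 4×2 = 18. Result: [21, 17, 16, 18]

[21, 17, 16, 18]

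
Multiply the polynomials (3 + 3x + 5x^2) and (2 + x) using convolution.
Ascending coefficients: a = [3, 3, 5], b = [2, 1]. c[0] = 3×2 = 6; c[1] = 3×1 + 3×2 = 9; c[2] = 3×1 + 5×2 = 13; c[3] = 5×1 = 5. Result coefficients: [6, 9, 13, 5] → 6 + 9x + 13x^2 + 5x^3

6 + 9x + 13x^2 + 5x^3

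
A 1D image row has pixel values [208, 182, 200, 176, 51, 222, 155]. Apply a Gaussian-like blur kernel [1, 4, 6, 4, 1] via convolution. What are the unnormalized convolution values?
Convolve image row [208, 182, 200, 176, 51, 222, 155] with kernel [1, 4, 6, 4, 1]: y[0] = 208×1 = 208; y[1] = 208×4 + 182×1 = 1014; y[2] = 208×6 + 182×4 + 200×1 = 2176; y[3] = 208×4 + 182×6 + 200×4 + 176×1 = 2900; y[4] = 208×1 + 182×4 + 200×6 + 176×4 + 51×1 = 2891; y[5] = 182×1 + 200×4 + 176×6 + 51×4 + 222×1 = 2464; y[6] = 200×1 + 176×4 + 51×6 + 222×4 + 155×1 = 2253; y[7] = 176×1 + 51×4 + 222×6 + 155×4 = 2332; y[8] = 51×1 + 222×4 + 155×6 = 1869; y[9] = 222×1 + 155×4 = 842; y[10] = 155×1 = 155 → [208, 1014, 2176, 2900, 2891, 2464, 2253, 2332, 1869, 842, 155]. Normalization factor = sum(kernel) = 16.

[208, 1014, 2176, 2900, 2891, 2464, 2253, 2332, 1869, 842, 155]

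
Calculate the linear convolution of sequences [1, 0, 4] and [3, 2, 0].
y[0] = 1×3 = 3; y[1] = 1×2 + 0×3 = 2; y[2] = 1×0 + 0×2 + 4×3 = 12; y[3] = 0×0 + 4×2 = 8; y[4] = 4×0 = 0

[3, 2, 12, 8, 0]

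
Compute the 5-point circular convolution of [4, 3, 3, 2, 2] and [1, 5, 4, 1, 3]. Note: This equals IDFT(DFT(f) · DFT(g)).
Either evaluate y[k] = Σ_j f[j]·g[(k-j) mod 5] directly, or use IDFT(DFT(f) · DFT(g)). y[0] = 4×1 + 3×3 + 3×1 + 2×4 + 2×5 = 34; y[1] = 4×5 + 3×1 + 3×3 + 2×1 + 2×4 = 42; y[2] = 4×4 + 3×5 + 3×1 + 2×3 + 2×1 = 42; y[3] = 4×1 + 3×4 + 3×5 + 2×1 + 2×3 = 39; y[4] = 4×3 + 3×1 + 3×4 + 2×5 + 2×1 = 39. Result: [34, 42, 42, 39, 39]

[34, 42, 42, 39, 39]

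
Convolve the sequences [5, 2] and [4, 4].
y[0] = 5×4 = 20; y[1] = 5×4 + 2×4 = 28; y[2] = 2×4 = 8

[20, 28, 8]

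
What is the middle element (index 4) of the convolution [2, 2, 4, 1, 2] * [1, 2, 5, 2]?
Use y[k] = Σ_i a[i]·b[k-i] at k=4. y[4] = 2×2 + 4×5 + 1×2 + 2×1 = 28

28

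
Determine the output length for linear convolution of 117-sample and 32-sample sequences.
Linear/full convolution length: m + n - 1 = 117 + 32 - 1 = 148

148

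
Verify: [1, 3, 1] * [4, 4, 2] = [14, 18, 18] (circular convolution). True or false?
Recompute circular convolution of [1, 3, 1] and [4, 4, 2]: y[0] = 1×4 + 3×2 + 1×4 = 14; y[1] = 1×4 + 3×4 + 1×2 = 18; y[2] = 1×2 + 3×4 + 1×4 = 18 → [14, 18, 18]. Given [14, 18, 18] matches, so answer: Yes

Yes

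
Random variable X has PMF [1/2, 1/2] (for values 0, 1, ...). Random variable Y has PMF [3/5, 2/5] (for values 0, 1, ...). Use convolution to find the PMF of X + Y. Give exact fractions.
P(X+Y=k) = Σ_i P(X=i)·P(Y=k-i) — a convolution of [1/2, 1/2] and [3/5, 2/5]. P(X+Y=0) = (1/2)×(3/5) = 3/10; P(X+Y=1) = (1/2)×(2/5) + (1/2)×(3/5) = 1/5 + 3/10 = 1/2; P(X+Y=2) = (1/2)×(2/5) = 1/5. PMF: [3/10, 1/2, 1/5] (sums to 1 ✓)

[3/10, 1/2, 1/5]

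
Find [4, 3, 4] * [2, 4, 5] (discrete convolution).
y[0] = 4×2 = 8; y[1] = 4×4 + 3×2 = 22; y[2] = 4×5 + 3×4 + 4×2 = 40; y[3] = 3×5 + 4×4 = 31; y[4] = 4×5 = 20

[8, 22, 40, 31, 20]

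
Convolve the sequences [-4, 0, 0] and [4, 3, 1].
y[0] = -4×4 = -16; y[1] = -4×3 + 0×4 = -12; y[2] = -4×1 + 0×3 + 0×4 = -4; y[3] = 0×1 + 0×3 = 0; y[4] = 0×1 = 0

[-16, -12, -4, 0, 0]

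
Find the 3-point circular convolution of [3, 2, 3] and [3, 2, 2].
Use y[k] = Σ_j x[j]·h[(k-j) mod 3]. y[0] = 3×3 + 2×2 + 3×2 = 19; y[1] = 3×2 + 2×3 + 3×2 = 18; y[2] = 3×2 + 2×2 + 3×3 = 19. Result: [19, 18, 19]

[19, 18, 19]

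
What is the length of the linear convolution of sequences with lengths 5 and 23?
Linear/full convolution length: m + n - 1 = 5 + 23 - 1 = 27

27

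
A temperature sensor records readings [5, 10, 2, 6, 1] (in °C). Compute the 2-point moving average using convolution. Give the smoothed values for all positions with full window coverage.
2-point moving average kernel = [1, 1]. Apply in 'valid' mode (full window coverage): avg[0] = (5 + 10) / 2 = 7.5; avg[1] = (10 + 2) / 2 = 6.0; avg[2] = (2 + 6) / 2 = 4.0; avg[3] = (6 + 1) / 2 = 3.5. Smoothed values: [7.5, 6.0, 4.0, 3.5]

[7.5, 6.0, 4.0, 3.5]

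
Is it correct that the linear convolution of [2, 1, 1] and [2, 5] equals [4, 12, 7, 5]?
Recompute linear convolution of [2, 1, 1] and [2, 5]: y[0] = 2×2 = 4; y[1] = 2×5 + 1×2 = 12; y[2] = 1×5 + 1×2 = 7; y[3] = 1×5 = 5 → [4, 12, 7, 5]. Given [4, 12, 7, 5] matches, so answer: Yes

Yes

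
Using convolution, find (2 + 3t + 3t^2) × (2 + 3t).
Ascending coefficients: a = [2, 3, 3], b = [2, 3]. c[0] = 2×2 = 4; c[1] = 2×3 + 3×2 = 12; c[2] = 3×3 + 3×2 = 15; c[3] = 3×3 = 9. Result coefficients: [4, 12, 15, 9] → 4 + 12t + 15t^2 + 9t^3

4 + 12t + 15t^2 + 9t^3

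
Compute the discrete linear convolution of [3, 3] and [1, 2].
y[0] = 3×1 = 3; y[1] = 3×2 + 3×1 = 9; y[2] = 3×2 = 6

[3, 9, 6]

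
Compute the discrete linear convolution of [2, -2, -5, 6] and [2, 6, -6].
y[0] = 2×2 = 4; y[1] = 2×6 + -2×2 = 8; y[2] = 2×-6 + -2×6 + -5×2 = -34; y[3] = -2×-6 + -5×6 + 6×2 = -6; y[4] = -5×-6 + 6×6 = 66; y[5] = 6×-6 = -36

[4, 8, -34, -6, 66, -36]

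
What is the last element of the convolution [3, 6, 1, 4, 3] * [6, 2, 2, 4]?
Use y[k] = Σ_i a[i]·b[k-i] at k=7. y[7] = 3×4 = 12

12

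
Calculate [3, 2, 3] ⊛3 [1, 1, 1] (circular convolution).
Use y[k] = Σ_j s[j]·t[(k-j) mod 3]. y[0] = 3×1 + 2×1 + 3×1 = 8; y[1] = 3×1 + 2×1 + 3×1 = 8; y[2] = 3×1 + 2×1 + 3×1 = 8. Result: [8, 8, 8]

[8, 8, 8]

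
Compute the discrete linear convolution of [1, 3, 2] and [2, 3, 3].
y[0] = 1×2 = 2; y[1] = 1×3 + 3×2 = 9; y[2] = 1×3 + 3×3 + 2×2 = 16; y[3] = 3×3 + 2×3 = 15; y[4] = 2×3 = 6

[2, 9, 16, 15, 6]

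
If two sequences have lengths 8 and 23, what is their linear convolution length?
Linear/full convolution length: m + n - 1 = 8 + 23 - 1 = 30

30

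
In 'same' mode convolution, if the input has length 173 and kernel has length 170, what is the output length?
'Same' mode returns an output with the same length as the input: 173

173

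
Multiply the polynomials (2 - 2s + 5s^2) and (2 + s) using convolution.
Ascending coefficients: a = [2, -2, 5], b = [2, 1]. c[0] = 2×2 = 4; c[1] = 2×1 + -2×2 = -2; c[2] = -2×1 + 5×2 = 8; c[3] = 5×1 = 5. Result coefficients: [4, -2, 8, 5] → 4 - 2s + 8s^2 + 5s^3

4 - 2s + 8s^2 + 5s^3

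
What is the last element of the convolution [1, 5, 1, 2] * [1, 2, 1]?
Use y[k] = Σ_i a[i]·b[k-i] at k=5. y[5] = 2×1 = 2

2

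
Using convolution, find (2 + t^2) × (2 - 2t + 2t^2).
Ascending coefficients: a = [2, 0, 1], b = [2, -2, 2]. c[0] = 2×2 = 4; c[1] = 2×-2 + 0×2 = -4; c[2] = 2×2 + 0×-2 + 1×2 = 6; c[3] = 0×2 + 1×-2 = -2; c[4] = 1×2 = 2. Result coefficients: [4, -4, 6, -2, 2] → 4 - 4t + 6t^2 - 2t^3 + 2t^4

4 - 4t + 6t^2 - 2t^3 + 2t^4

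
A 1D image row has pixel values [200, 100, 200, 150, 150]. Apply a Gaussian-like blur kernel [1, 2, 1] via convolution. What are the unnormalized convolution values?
Convolve image row [200, 100, 200, 150, 150] with kernel [1, 2, 1]: y[0] = 200×1 = 200; y[1] = 200×2 + 100×1 = 500; y[2] = 200×1 + 100×2 + 200×1 = 600; y[3] = 100×1 + 200×2 + 150×1 = 650; y[4] = 200×1 + 150×2 + 150×1 = 650; y[5] = 150×1 + 150×2 = 450; y[6] = 150×1 = 150 → [200, 500, 600, 650, 650, 450, 150]. Normalization factor = sum(kernel) = 4.

[200, 500, 600, 650, 650, 450, 150]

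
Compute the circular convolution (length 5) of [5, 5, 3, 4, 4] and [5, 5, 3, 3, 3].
Use y[k] = Σ_j f[j]·g[(k-j) mod 5]. y[0] = 5×5 + 5×3 + 3×3 + 4×3 + 4×5 = 81; y[1] = 5×5 + 5×5 + 3×3 + 4×3 + 4×3 = 83; y[2] = 5×3 + 5×5 + 3×5 + 4×3 + 4×3 = 79; y[3] = 5×3 + 5×3 + 3×5 + 4×5 + 4×3 = 77; y[4] = 5×3 + 5×3 + 3×3 + 4×5 + 4×5 = 79. Result: [81, 83, 79, 77, 79]

[81, 83, 79, 77, 79]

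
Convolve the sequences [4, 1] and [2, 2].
y[0] = 4×2 = 8; y[1] = 4×2 + 1×2 = 10; y[2] = 1×2 = 2

[8, 10, 2]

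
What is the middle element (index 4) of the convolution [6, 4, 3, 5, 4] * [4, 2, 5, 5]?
Use y[k] = Σ_i a[i]·b[k-i] at k=4. y[4] = 4×5 + 3×5 + 5×2 + 4×4 = 61

61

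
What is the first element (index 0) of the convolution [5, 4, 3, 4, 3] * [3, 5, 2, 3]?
Use y[k] = Σ_i a[i]·b[k-i] at k=0. y[0] = 5×3 = 15

15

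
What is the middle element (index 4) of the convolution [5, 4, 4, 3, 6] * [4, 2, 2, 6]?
Use y[k] = Σ_i a[i]·b[k-i] at k=4. y[4] = 4×6 + 4×2 + 3×2 + 6×4 = 62

62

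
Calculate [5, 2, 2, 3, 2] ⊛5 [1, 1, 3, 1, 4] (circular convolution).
Use y[k] = Σ_j u[j]·v[(k-j) mod 5]. y[0] = 5×1 + 2×4 + 2×1 + 3×3 + 2×1 = 26; y[1] = 5×1 + 2×1 + 2×4 + 3×1 + 2×3 = 24; y[2] = 5×3 + 2×1 + 2×1 + 3×4 + 2×1 = 33; y[3] = 5×1 + 2×3 + 2×1 + 3×1 + 2×4 = 24; y[4] = 5×4 + 2×1 + 2×3 + 3×1 + 2×1 = 33. Result: [26, 24, 33, 24, 33]

[26, 24, 33, 24, 33]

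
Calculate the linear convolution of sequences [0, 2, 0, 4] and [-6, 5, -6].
y[0] = 0×-6 = 0; y[1] = 0×5 + 2×-6 = -12; y[2] = 0×-6 + 2×5 + 0×-6 = 10; y[3] = 2×-6 + 0×5 + 4×-6 = -36; y[4] = 0×-6 + 4×5 = 20; y[5] = 4×-6 = -24

[0, -12, 10, -36, 20, -24]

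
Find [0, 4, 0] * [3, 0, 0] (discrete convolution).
y[0] = 0×3 = 0; y[1] = 0×0 + 4×3 = 12; y[2] = 0×0 + 4×0 + 0×3 = 0; y[3] = 4×0 + 0×0 = 0; y[4] = 0×0 = 0

[0, 12, 0, 0, 0]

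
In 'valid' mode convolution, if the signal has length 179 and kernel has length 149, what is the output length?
'Valid' mode counts only positions where the kernel fully overlaps the signal: m - n + 1 = 179 - 149 + 1 = 31

31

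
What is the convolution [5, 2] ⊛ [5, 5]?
y[0] = 5×5 = 25; y[1] = 5×5 + 2×5 = 35; y[2] = 2×5 = 10

[25, 35, 10]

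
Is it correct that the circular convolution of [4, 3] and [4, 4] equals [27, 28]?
Recompute circular convolution of [4, 3] and [4, 4]: y[0] = 4×4 + 3×4 = 28; y[1] = 4×4 + 3×4 = 28 → [28, 28]. Compare to given [27, 28]: they differ at index 0: given 27, correct 28, so answer: No

No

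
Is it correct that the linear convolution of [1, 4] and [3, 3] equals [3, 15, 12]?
Recompute linear convolution of [1, 4] and [3, 3]: y[0] = 1×3 = 3; y[1] = 1×3 + 4×3 = 15; y[2] = 4×3 = 12 → [3, 15, 12]. Given [3, 15, 12] matches, so answer: Yes

Yes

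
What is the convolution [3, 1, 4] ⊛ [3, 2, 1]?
y[0] = 3×3 = 9; y[1] = 3×2 + 1×3 = 9; y[2] = 3×1 + 1×2 + 4×3 = 17; y[3] = 1×1 + 4×2 = 9; y[4] = 4×1 = 4

[9, 9, 17, 9, 4]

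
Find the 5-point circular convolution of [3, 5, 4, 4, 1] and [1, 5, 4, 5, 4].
Use y[k] = Σ_j a[j]·b[(k-j) mod 5]. y[0] = 3×1 + 5×4 + 4×5 + 4×4 + 1×5 = 64; y[1] = 3×5 + 5×1 + 4×4 + 4×5 + 1×4 = 60; y[2] = 3×4 + 5×5 + 4×1 + 4×4 + 1×5 = 62; y[3] = 3×5 + 5×4 + 4×5 + 4×1 + 1×4 = 63; y[4] = 3×4 + 5×5 + 4×4 + 4×5 + 1×1 = 74. Result: [64, 60, 62, 63, 74]

[64, 60, 62, 63, 74]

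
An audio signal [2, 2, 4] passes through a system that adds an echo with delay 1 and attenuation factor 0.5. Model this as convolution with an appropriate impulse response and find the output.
Direct-path + delayed-attenuated-path model → impulse response h = [1, 0.5] (1 at lag 0, 0.5 at lag 1). Output y[n] = x[n] + 0.5·x[n - 1] (with x[n] = 0 outside 0..2): y[0] = 2 + 0.5×0 = 2; y[1] = 2 + 0.5×2 = 3.0; y[2] = 4 + 0.5×2 = 5.0; y[3] = 0 + 0.5×4 = 2.0. So y = [2, 3.0, 5.0, 2.0]

[2, 3.0, 5.0, 2.0]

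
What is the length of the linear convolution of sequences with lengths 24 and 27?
Linear/full convolution length: m + n - 1 = 24 + 27 - 1 = 50

50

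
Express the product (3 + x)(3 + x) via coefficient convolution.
Ascending coefficients: a = [3, 1], b = [3, 1]. c[0] = 3×3 = 9; c[1] = 3×1 + 1×3 = 6; c[2] = 1×1 = 1. Result coefficients: [9, 6, 1] → 9 + 6x + x^2

9 + 6x + x^2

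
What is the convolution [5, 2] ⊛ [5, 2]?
y[0] = 5×5 = 25; y[1] = 5×2 + 2×5 = 20; y[2] = 2×2 = 4

[25, 20, 4]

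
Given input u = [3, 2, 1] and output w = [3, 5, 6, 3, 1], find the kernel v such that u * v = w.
Output length 5 = len(u) + len(v) - 1 ⇒ len(v) = 3. Solve v forward using v[k] = (w[k] - Σ_{i≥1} u[i]·v[k-i]) / u[0]: v[0] = w[0] / u[0] = 3 / 3 = 1; v[1] = (w[1] - 2×1) / u[0] = (5 - 2×1) / 3 = 1; v[2] = (w[2] - 2×1 - 1×1) / u[0] = (6 - 2×1 - 1×1) / 3 = 1. So v = [1, 1, 1]. Forward-check [3, 2, 1] * [1, 1, 1]: w[0] = 3×1 = 3; w[1] = 3×1 + 2×1 = 5; w[2] = 3×1 + 2×1 + 1×1 = 6; w[3] = 2×1 + 1×1 = 3; w[4] = 1×1 = 1 → [3, 5, 6, 3, 1] ✓

[1, 1, 1]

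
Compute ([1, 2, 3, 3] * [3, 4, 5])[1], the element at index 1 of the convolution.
Use y[k] = Σ_i a[i]·b[k-i] at k=1. y[1] = 1×4 + 2×3 = 10

10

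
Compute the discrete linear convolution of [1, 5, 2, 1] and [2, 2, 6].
y[0] = 1×2 = 2; y[1] = 1×2 + 5×2 = 12; y[2] = 1×6 + 5×2 + 2×2 = 20; y[3] = 5×6 + 2×2 + 1×2 = 36; y[4] = 2×6 + 1×2 = 14; y[5] = 1×6 = 6

[2, 12, 20, 36, 14, 6]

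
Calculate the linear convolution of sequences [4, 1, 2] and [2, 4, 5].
y[0] = 4×2 = 8; y[1] = 4×4 + 1×2 = 18; y[2] = 4×5 + 1×4 + 2×2 = 28; y[3] = 1×5 + 2×4 = 13; y[4] = 2×5 = 10

[8, 18, 28, 13, 10]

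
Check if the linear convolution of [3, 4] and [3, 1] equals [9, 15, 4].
Recompute linear convolution of [3, 4] and [3, 1]: y[0] = 3×3 = 9; y[1] = 3×1 + 4×3 = 15; y[2] = 4×1 = 4 → [9, 15, 4]. Given [9, 15, 4] matches, so answer: Yes

Yes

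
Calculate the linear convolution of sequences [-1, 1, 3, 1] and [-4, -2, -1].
y[0] = -1×-4 = 4; y[1] = -1×-2 + 1×-4 = -2; y[2] = -1×-1 + 1×-2 + 3×-4 = -13; y[3] = 1×-1 + 3×-2 + 1×-4 = -11; y[4] = 3×-1 + 1×-2 = -5; y[5] = 1×-1 = -1

[4, -2, -13, -11, -5, -1]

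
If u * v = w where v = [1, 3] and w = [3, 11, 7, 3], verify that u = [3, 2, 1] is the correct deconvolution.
Forward-compute [3, 2, 1] * [1, 3]: w[0] = 3×1 = 3; w[1] = 3×3 + 2×1 = 11; w[2] = 2×3 + 1×1 = 7; w[3] = 1×3 = 3 → [3, 11, 7, 3]. Matches given w = [3, 11, 7, 3], so verified.

Verified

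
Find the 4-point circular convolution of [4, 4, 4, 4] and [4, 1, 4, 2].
Use y[k] = Σ_j f[j]·g[(k-j) mod 4]. y[0] = 4×4 + 4×2 + 4×4 + 4×1 = 44; y[1] = 4×1 + 4×4 + 4×2 + 4×4 = 44; y[2] = 4×4 + 4×1 + 4×4 + 4×2 = 44; y[3] = 4×2 + 4×4 + 4×1 + 4×4 = 44. Result: [44, 44, 44, 44]

[44, 44, 44, 44]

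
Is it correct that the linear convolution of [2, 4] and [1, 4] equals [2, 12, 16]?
Recompute linear convolution of [2, 4] and [1, 4]: y[0] = 2×1 = 2; y[1] = 2×4 + 4×1 = 12; y[2] = 4×4 = 16 → [2, 12, 16]. Given [2, 12, 16] matches, so answer: Yes

Yes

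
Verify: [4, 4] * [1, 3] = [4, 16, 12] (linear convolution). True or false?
Recompute linear convolution of [4, 4] and [1, 3]: y[0] = 4×1 = 4; y[1] = 4×3 + 4×1 = 16; y[2] = 4×3 = 12 → [4, 16, 12]. Given [4, 16, 12] matches, so answer: Yes

Yes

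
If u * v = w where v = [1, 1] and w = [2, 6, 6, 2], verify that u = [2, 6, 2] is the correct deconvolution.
Forward-compute [2, 6, 2] * [1, 1]: w[0] = 2×1 = 2; w[1] = 2×1 + 6×1 = 8; w[2] = 6×1 + 2×1 = 8; w[3] = 2×1 = 2 → [2, 8, 8, 2]. Does not match given w = [2, 6, 6, 2].

Not verified. [2, 6, 2] * [1, 1] = [2, 8, 8, 2], which differs from [2, 6, 6, 2] at index 1.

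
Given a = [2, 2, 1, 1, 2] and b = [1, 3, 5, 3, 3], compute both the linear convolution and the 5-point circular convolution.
Linear: y_lin[0] = 2×1 = 2; y_lin[1] = 2×3 + 2×1 = 8; y_lin[2] = 2×5 + 2×3 + 1×1 = 17; y_lin[3] = 2×3 + 2×5 + 1×3 + 1×1 = 20; y_lin[4] = 2×3 + 2×3 + 1×5 + 1×3 + 2×1 = 22; y_lin[5] = 2×3 + 1×3 + 1×5 + 2×3 = 20; y_lin[6] = 1×3 + 1×3 + 2×5 = 16; y_lin[7] = 1×3 + 2×3 = 9; y_lin[8] = 2×3 = 6 → [2, 8, 17, 20, 22, 20, 16, 9, 6]. Circular (length 5): y[0] = 2×1 + 2×3 + 1×3 + 1×5 + 2×3 = 22; y[1] = 2×3 + 2×1 + 1×3 + 1×3 + 2×5 = 24; y[2] = 2×5 + 2×3 + 1×1 + 1×3 + 2×3 = 26; y[3] = 2×3 + 2×5 + 1×3 + 1×1 + 2×3 = 26; y[4] = 2×3 + 2×3 + 1×5 + 1×3 + 2×1 = 22 → [22, 24, 26, 26, 22]

Linear: [2, 8, 17, 20, 22, 20, 16, 9, 6], Circular: [22, 24, 26, 26, 22]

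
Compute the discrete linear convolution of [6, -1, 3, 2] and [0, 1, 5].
y[0] = 6×0 = 0; y[1] = 6×1 + -1×0 = 6; y[2] = 6×5 + -1×1 + 3×0 = 29; y[3] = -1×5 + 3×1 + 2×0 = -2; y[4] = 3×5 + 2×1 = 17; y[5] = 2×5 = 10

[0, 6, 29, -2, 17, 10]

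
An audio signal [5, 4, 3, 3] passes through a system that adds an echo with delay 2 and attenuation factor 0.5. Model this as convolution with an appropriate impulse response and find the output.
Direct-path + delayed-attenuated-path model → impulse response h = [1, 0, 0.5] (1 at lag 0, 0.5 at lag 2). Output y[n] = x[n] + 0.5·x[n - 2] (with x[n] = 0 outside 0..3): y[0] = 5 + 0.5×0 = 5; y[1] = 4 + 0.5×0 = 4; y[2] = 3 + 0.5×5 = 5.5; y[3] = 3 + 0.5×4 = 5.0; y[4] = 0 + 0.5×3 = 1.5; y[5] = 0 + 0.5×3 = 1.5. So y = [5, 4, 5.5, 5.0, 1.5, 1.5]

[5, 4, 5.5, 5.0, 1.5, 1.5]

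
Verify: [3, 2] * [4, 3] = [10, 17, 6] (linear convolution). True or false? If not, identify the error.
Recompute linear convolution of [3, 2] and [4, 3]: y[0] = 3×4 = 12; y[1] = 3×3 + 2×4 = 17; y[2] = 2×3 = 6 → [12, 17, 6]. Compare to given [10, 17, 6]: they differ at index 0: given 10, correct 12, so answer: No

No. Error at index 0: given 10, correct 12.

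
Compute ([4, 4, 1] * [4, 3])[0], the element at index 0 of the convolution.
Use y[k] = Σ_i a[i]·b[k-i] at k=0. y[0] = 4×4 = 16

16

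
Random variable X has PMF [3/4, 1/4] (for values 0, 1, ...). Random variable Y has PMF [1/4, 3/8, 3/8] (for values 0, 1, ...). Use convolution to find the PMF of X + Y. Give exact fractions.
P(X+Y=k) = Σ_i P(X=i)·P(Y=k-i) — a convolution of [3/4, 1/4] and [1/4, 3/8, 3/8]. P(X+Y=0) = (3/4)×(1/4) = 3/16; P(X+Y=1) = (3/4)×(3/8) + (1/4)×(1/4) = 9/32 + 1/16 = 11/32; P(X+Y=2) = (3/4)×(3/8) + (1/4)×(3/8) = 9/32 + 3/32 = 3/8; P(X+Y=3) = (1/4)×(3/8) = 3/32. PMF: [3/16, 11/32, 3/8, 3/32] (sums to 1 ✓)

[3/16, 11/32, 3/8, 3/32]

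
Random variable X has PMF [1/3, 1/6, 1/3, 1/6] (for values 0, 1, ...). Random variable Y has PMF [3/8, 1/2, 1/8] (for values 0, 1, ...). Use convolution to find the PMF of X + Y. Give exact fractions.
P(X+Y=k) = Σ_i P(X=i)·P(Y=k-i) — a convolution of [1/3, 1/6, 1/3, 1/6] and [3/8, 1/2, 1/8]. P(X+Y=0) = (1/3)×(3/8) = 1/8; P(X+Y=1) = (1/3)×(1/2) + (1/6)×(3/8) = 1/6 + 1/16 = 11/48; P(X+Y=2) = (1/3)×(1/8) + (1/6)×(1/2) + (1/3)×(3/8) = 1/24 + 1/12 + 1/8 = 1/4; P(X+Y=3) = (1/6)×(1/8) + (1/3)×(1/2) + (1/6)×(3/8) = 1/48 + 1/6 + 1/16 = 1/4; P(X+Y=4) = (1/3)×(1/8) + (1/6)×(1/2) = 1/24 + 1/12 = 1/8; P(X+Y=5) = (1/6)×(1/8) = 1/48. PMF: [1/8, 11/48, 1/4, 1/4, 1/8, 1/48] (sums to 1 ✓)

[1/8, 11/48, 1/4, 1/4, 1/8, 1/48]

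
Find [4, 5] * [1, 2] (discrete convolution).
y[0] = 4×1 = 4; y[1] = 4×2 + 5×1 = 13; y[2] = 5×2 = 10

[4, 13, 10]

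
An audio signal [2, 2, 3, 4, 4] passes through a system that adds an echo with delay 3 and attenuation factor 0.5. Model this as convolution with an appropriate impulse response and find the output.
Direct-path + delayed-attenuated-path model → impulse response h = [1, 0, 0, 0.5] (1 at lag 0, 0.5 at lag 3). Output y[n] = x[n] + 0.5·x[n - 3] (with x[n] = 0 outside 0..4): y[0] = 2 + 0.5×0 = 2; y[1] = 2 + 0.5×0 = 2; y[2] = 3 + 0.5×0 = 3; y[3] = 4 + 0.5×2 = 5.0; y[4] = 4 + 0.5×2 = 5.0; y[5] = 0 + 0.5×3 = 1.5; y[6] = 0 + 0.5×4 = 2.0; y[7] = 0 + 0.5×4 = 2.0. So y = [2, 2, 3, 5.0, 5.0, 1.5, 2.0, 2.0]

[2, 2, 3, 5.0, 5.0, 1.5, 2.0, 2.0]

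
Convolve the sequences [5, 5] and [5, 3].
y[0] = 5×5 = 25; y[1] = 5×3 + 5×5 = 40; y[2] = 5×3 = 15

[25, 40, 15]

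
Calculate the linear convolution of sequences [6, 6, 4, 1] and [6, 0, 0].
y[0] = 6×6 = 36; y[1] = 6×0 + 6×6 = 36; y[2] = 6×0 + 6×0 + 4×6 = 24; y[3] = 6×0 + 4×0 + 1×6 = 6; y[4] = 4×0 + 1×0 = 0; y[5] = 1×0 = 0

[36, 36, 24, 6, 0, 0]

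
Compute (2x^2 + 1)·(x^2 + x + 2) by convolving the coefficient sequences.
Ascending coefficients: a = [1, 0, 2], b = [2, 1, 1]. c[0] = 1×2 = 2; c[1] = 1×1 + 0×2 = 1; c[2] = 1×1 + 0×1 + 2×2 = 5; c[3] = 0×1 + 2×1 = 2; c[4] = 2×1 = 2. Result coefficients: [2, 1, 5, 2, 2] → 2x^4 + 2x^3 + 5x^2 + x + 2

2x^4 + 2x^3 + 5x^2 + x + 2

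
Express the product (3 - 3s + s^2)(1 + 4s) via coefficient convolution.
Ascending coefficients: a = [3, -3, 1], b = [1, 4]. c[0] = 3×1 = 3; c[1] = 3×4 + -3×1 = 9; c[2] = -3×4 + 1×1 = -11; c[3] = 1×4 = 4. Result coefficients: [3, 9, -11, 4] → 3 + 9s - 11s^2 + 4s^3

3 + 9s - 11s^2 + 4s^3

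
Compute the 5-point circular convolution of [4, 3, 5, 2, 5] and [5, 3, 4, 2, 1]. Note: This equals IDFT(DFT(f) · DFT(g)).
Either evaluate y[k] = Σ_j f[j]·g[(k-j) mod 5] directly, or use IDFT(DFT(f) · DFT(g)). y[0] = 4×5 + 3×1 + 5×2 + 2×4 + 5×3 = 56; y[1] = 4×3 + 3×5 + 5×1 + 2×2 + 5×4 = 56; y[2] = 4×4 + 3×3 + 5×5 + 2×1 + 5×2 = 62; y[3] = 4×2 + 3×4 + 5×3 + 2×5 + 5×1 = 50; y[4] = 4×1 + 3×2 + 5×4 + 2×3 + 5×5 = 61. Result: [56, 56, 62, 50, 61]

[56, 56, 62, 50, 61]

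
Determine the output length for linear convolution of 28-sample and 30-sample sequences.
Linear/full convolution length: m + n - 1 = 28 + 30 - 1 = 57

57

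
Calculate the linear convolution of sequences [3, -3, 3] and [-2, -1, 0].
y[0] = 3×-2 = -6; y[1] = 3×-1 + -3×-2 = 3; y[2] = 3×0 + -3×-1 + 3×-2 = -3; y[3] = -3×0 + 3×-1 = -3; y[4] = 3×0 = 0

[-6, 3, -3, -3, 0]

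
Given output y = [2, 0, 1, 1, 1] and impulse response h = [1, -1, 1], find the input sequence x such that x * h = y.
Deconvolve y=[2, 0, 1, 1, 1] by h=[1, -1, 1]. Since h[0]=1, solve forward: x[0] = y[0] / 1 = 2; x[1] = (y[1] - 2×-1) / 1 = 2; x[2] = (y[2] - 2×-1 - 2×1) / 1 = 1. So x = [2, 2, 1]. Check by forward convolution: y[0] = 2×1 = 2; y[1] = 2×-1 + 2×1 = 0; y[2] = 2×1 + 2×-1 + 1×1 = 1; y[3] = 2×1 + 1×-1 = 1; y[4] = 1×1 = 1

[2, 2, 1]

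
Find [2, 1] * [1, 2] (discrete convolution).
y[0] = 2×1 = 2; y[1] = 2×2 + 1×1 = 5; y[2] = 1×2 = 2

[2, 5, 2]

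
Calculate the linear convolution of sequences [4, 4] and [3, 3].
y[0] = 4×3 = 12; y[1] = 4×3 + 4×3 = 24; y[2] = 4×3 = 12

[12, 24, 12]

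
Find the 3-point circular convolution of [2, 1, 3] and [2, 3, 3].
Use y[k] = Σ_j u[j]·v[(k-j) mod 3]. y[0] = 2×2 + 1×3 + 3×3 = 16; y[1] = 2×3 + 1×2 + 3×3 = 17; y[2] = 2×3 + 1×3 + 3×2 = 15. Result: [16, 17, 15]

[16, 17, 15]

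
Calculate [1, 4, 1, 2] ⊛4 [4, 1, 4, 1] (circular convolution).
Use y[k] = Σ_j f[j]·g[(k-j) mod 4]. y[0] = 1×4 + 4×1 + 1×4 + 2×1 = 14; y[1] = 1×1 + 4×4 + 1×1 + 2×4 = 26; y[2] = 1×4 + 4×1 + 1×4 + 2×1 = 14; y[3] = 1×1 + 4×4 + 1×1 + 2×4 = 26. Result: [14, 26, 14, 26]

[14, 26, 14, 26]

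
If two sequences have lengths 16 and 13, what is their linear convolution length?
Linear/full convolution length: m + n - 1 = 16 + 13 - 1 = 28

28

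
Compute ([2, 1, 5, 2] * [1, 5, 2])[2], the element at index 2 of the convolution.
Use y[k] = Σ_i a[i]·b[k-i] at k=2. y[2] = 2×2 + 1×5 + 5×1 = 14

14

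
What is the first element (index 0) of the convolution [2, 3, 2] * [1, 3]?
Use y[k] = Σ_i a[i]·b[k-i] at k=0. y[0] = 2×1 = 2

2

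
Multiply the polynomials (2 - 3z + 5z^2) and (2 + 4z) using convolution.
Ascending coefficients: a = [2, -3, 5], b = [2, 4]. c[0] = 2×2 = 4; c[1] = 2×4 + -3×2 = 2; c[2] = -3×4 + 5×2 = -2; c[3] = 5×4 = 20. Result coefficients: [4, 2, -2, 20] → 4 + 2z - 2z^2 + 20z^3

4 + 2z - 2z^2 + 20z^3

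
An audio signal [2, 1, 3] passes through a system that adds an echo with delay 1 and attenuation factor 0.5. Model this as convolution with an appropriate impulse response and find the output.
Direct-path + delayed-attenuated-path model → impulse response h = [1, 0.5] (1 at lag 0, 0.5 at lag 1). Output y[n] = x[n] + 0.5·x[n - 1] (with x[n] = 0 outside 0..2): y[0] = 2 + 0.5×0 = 2; y[1] = 1 + 0.5×2 = 2.0; y[2] = 3 + 0.5×1 = 3.5; y[3] = 0 + 0.5×3 = 1.5. So y = [2, 2.0, 3.5, 1.5]

[2, 2.0, 3.5, 1.5]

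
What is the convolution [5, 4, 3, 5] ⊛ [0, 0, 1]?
y[0] = 5×0 = 0; y[1] = 5×0 + 4×0 = 0; y[2] = 5×1 + 4×0 + 3×0 = 5; y[3] = 4×1 + 3×0 + 5×0 = 4; y[4] = 3×1 + 5×0 = 3; y[5] = 5×1 = 5

[0, 0, 5, 4, 3, 5]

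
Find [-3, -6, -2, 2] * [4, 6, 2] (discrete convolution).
y[0] = -3×4 = -12; y[1] = -3×6 + -6×4 = -42; y[2] = -3×2 + -6×6 + -2×4 = -50; y[3] = -6×2 + -2×6 + 2×4 = -16; y[4] = -2×2 + 2×6 = 8; y[5] = 2×2 = 4

[-12, -42, -50, -16, 8, 4]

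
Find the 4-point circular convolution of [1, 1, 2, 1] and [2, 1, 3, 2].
Use y[k] = Σ_j a[j]·b[(k-j) mod 4]. y[0] = 1×2 + 1×2 + 2×3 + 1×1 = 11; y[1] = 1×1 + 1×2 + 2×2 + 1×3 = 10; y[2] = 1×3 + 1×1 + 2×2 + 1×2 = 10; y[3] = 1×2 + 1×3 + 2×1 + 1×2 = 9. Result: [11, 10, 10, 9]

[11, 10, 10, 9]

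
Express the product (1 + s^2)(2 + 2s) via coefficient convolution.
Ascending coefficients: a = [1, 0, 1], b = [2, 2]. c[0] = 1×2 = 2; c[1] = 1×2 + 0×2 = 2; c[2] = 0×2 + 1×2 = 2; c[3] = 1×2 = 2. Result coefficients: [2, 2, 2, 2] → 2 + 2s + 2s^2 + 2s^3

2 + 2s + 2s^2 + 2s^3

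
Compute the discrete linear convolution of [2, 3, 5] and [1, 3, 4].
y[0] = 2×1 = 2; y[1] = 2×3 + 3×1 = 9; y[2] = 2×4 + 3×3 + 5×1 = 22; y[3] = 3×4 + 5×3 = 27; y[4] = 5×4 = 20

[2, 9, 22, 27, 20]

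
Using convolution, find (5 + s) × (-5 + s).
Ascending coefficients: a = [5, 1], b = [-5, 1]. c[0] = 5×-5 = -25; c[1] = 5×1 + 1×-5 = 0; c[2] = 1×1 = 1. Result coefficients: [-25, 0, 1] → -25 + s^2

-25 + s^2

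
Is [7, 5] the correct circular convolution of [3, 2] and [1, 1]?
Recompute circular convolution of [3, 2] and [1, 1]: y[0] = 3×1 + 2×1 = 5; y[1] = 3×1 + 2×1 = 5 → [5, 5]. Compare to given [7, 5]: they differ at index 0: given 7, correct 5, so answer: No

No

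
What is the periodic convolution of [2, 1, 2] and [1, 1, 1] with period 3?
Use y[k] = Σ_j f[j]·g[(k-j) mod 3]. y[0] = 2×1 + 1×1 + 2×1 = 5; y[1] = 2×1 + 1×1 + 2×1 = 5; y[2] = 2×1 + 1×1 + 2×1 = 5. Result: [5, 5, 5]

[5, 5, 5]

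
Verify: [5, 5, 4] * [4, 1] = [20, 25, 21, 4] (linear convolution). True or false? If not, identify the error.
Recompute linear convolution of [5, 5, 4] and [4, 1]: y[0] = 5×4 = 20; y[1] = 5×1 + 5×4 = 25; y[2] = 5×1 + 4×4 = 21; y[3] = 4×1 = 4 → [20, 25, 21, 4]. Given [20, 25, 21, 4] matches, so answer: Yes

Yes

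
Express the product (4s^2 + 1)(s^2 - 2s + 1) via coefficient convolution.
Ascending coefficients: a = [1, 0, 4], b = [1, -2, 1]. c[0] = 1×1 = 1; c[1] = 1×-2 + 0×1 = -2; c[2] = 1×1 + 0×-2 + 4×1 = 5; c[3] = 0×1 + 4×-2 = -8; c[4] = 4×1 = 4. Result coefficients: [1, -2, 5, -8, 4] → 4s^4 - 8s^3 + 5s^2 - 2s + 1

4s^4 - 8s^3 + 5s^2 - 2s + 1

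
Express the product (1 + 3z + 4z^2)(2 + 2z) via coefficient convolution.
Ascending coefficients: a = [1, 3, 4], b = [2, 2]. c[0] = 1×2 = 2; c[1] = 1×2 + 3×2 = 8; c[2] = 3×2 + 4×2 = 14; c[3] = 4×2 = 8. Result coefficients: [2, 8, 14, 8] → 2 + 8z + 14z^2 + 8z^3

2 + 8z + 14z^2 + 8z^3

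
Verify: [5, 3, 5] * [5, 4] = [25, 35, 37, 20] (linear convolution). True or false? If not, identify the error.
Recompute linear convolution of [5, 3, 5] and [5, 4]: y[0] = 5×5 = 25; y[1] = 5×4 + 3×5 = 35; y[2] = 3×4 + 5×5 = 37; y[3] = 5×4 = 20 → [25, 35, 37, 20]. Given [25, 35, 37, 20] matches, so answer: Yes

Yes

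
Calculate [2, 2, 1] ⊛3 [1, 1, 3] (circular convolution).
Use y[k] = Σ_j x[j]·h[(k-j) mod 3]. y[0] = 2×1 + 2×3 + 1×1 = 9; y[1] = 2×1 + 2×1 + 1×3 = 7; y[2] = 2×3 + 2×1 + 1×1 = 9. Result: [9, 7, 9]

[9, 7, 9]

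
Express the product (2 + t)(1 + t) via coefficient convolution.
Ascending coefficients: a = [2, 1], b = [1, 1]. c[0] = 2×1 = 2; c[1] = 2×1 + 1×1 = 3; c[2] = 1×1 = 1. Result coefficients: [2, 3, 1] → 2 + 3t + t^2

2 + 3t + t^2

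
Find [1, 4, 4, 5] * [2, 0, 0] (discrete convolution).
y[0] = 1×2 = 2; y[1] = 1×0 + 4×2 = 8; y[2] = 1×0 + 4×0 + 4×2 = 8; y[3] = 4×0 + 4×0 + 5×2 = 10; y[4] = 4×0 + 5×0 = 0; y[5] = 5×0 = 0

[2, 8, 8, 10, 0, 0]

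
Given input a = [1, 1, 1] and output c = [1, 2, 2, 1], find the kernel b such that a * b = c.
Output length 4 = len(a) + len(b) - 1 ⇒ len(b) = 2. Solve b forward using b[k] = (c[k] - Σ_{i≥1} a[i]·b[k-i]) / a[0]: b[0] = c[0] / a[0] = 1 / 1 = 1; b[1] = (c[1] - 1×1) / a[0] = (2 - 1×1) / 1 = 1. So b = [1, 1]. Forward-check [1, 1, 1] * [1, 1]: c[0] = 1×1 = 1; c[1] = 1×1 + 1×1 = 2; c[2] = 1×1 + 1×1 = 2; c[3] = 1×1 = 1 → [1, 2, 2, 1] ✓

[1, 1]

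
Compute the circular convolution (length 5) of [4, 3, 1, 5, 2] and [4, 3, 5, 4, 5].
Use y[k] = Σ_j x[j]·h[(k-j) mod 5]. y[0] = 4×4 + 3×5 + 1×4 + 5×5 + 2×3 = 66; y[1] = 4×3 + 3×4 + 1×5 + 5×4 + 2×5 = 59; y[2] = 4×5 + 3×3 + 1×4 + 5×5 + 2×4 = 66; y[3] = 4×4 + 3×5 + 1×3 + 5×4 + 2×5 = 64; y[4] = 4×5 + 3×4 + 1×5 + 5×3 + 2×4 = 60. Result: [66, 59, 66, 64, 60]

[66, 59, 66, 64, 60]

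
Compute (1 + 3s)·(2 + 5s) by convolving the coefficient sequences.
Ascending coefficients: a = [1, 3], b = [2, 5]. c[0] = 1×2 = 2; c[1] = 1×5 + 3×2 = 11; c[2] = 3×5 = 15. Result coefficients: [2, 11, 15] → 2 + 11s + 15s^2

2 + 11s + 15s^2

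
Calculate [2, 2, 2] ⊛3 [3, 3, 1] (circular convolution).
Use y[k] = Σ_j s[j]·t[(k-j) mod 3]. y[0] = 2×3 + 2×1 + 2×3 = 14; y[1] = 2×3 + 2×3 + 2×1 = 14; y[2] = 2×1 + 2×3 + 2×3 = 14. Result: [14, 14, 14]

[14, 14, 14]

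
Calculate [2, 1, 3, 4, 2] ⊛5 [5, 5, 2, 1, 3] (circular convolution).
Use y[k] = Σ_j u[j]·v[(k-j) mod 5]. y[0] = 2×5 + 1×3 + 3×1 + 4×2 + 2×5 = 34; y[1] = 2×5 + 1×5 + 3×3 + 4×1 + 2×2 = 32; y[2] = 2×2 + 1×5 + 3×5 + 4×3 + 2×1 = 38; y[3] = 2×1 + 1×2 + 3×5 + 4×5 + 2×3 = 45; y[4] = 2×3 + 1×1 + 3×2 + 4×5 + 2×5 = 43. Result: [34, 32, 38, 45, 43]

[34, 32, 38, 45, 43]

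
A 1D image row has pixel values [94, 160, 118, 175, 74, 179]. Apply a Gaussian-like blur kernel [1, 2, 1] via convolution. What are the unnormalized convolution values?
Convolve image row [94, 160, 118, 175, 74, 179] with kernel [1, 2, 1]: y[0] = 94×1 = 94; y[1] = 94×2 + 160×1 = 348; y[2] = 94×1 + 160×2 + 118×1 = 532; y[3] = 160×1 + 118×2 + 175×1 = 571; y[4] = 118×1 + 175×2 + 74×1 = 542; y[5] = 175×1 + 74×2 + 179×1 = 502; y[6] = 74×1 + 179×2 = 432; y[7] = 179×1 = 179 → [94, 348, 532, 571, 542, 502, 432, 179]. Normalization factor = sum(kernel) = 4.

[94, 348, 532, 571, 542, 502, 432, 179]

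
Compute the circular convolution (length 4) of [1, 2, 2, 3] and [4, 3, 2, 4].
Use y[k] = Σ_j u[j]·v[(k-j) mod 4]. y[0] = 1×4 + 2×4 + 2×2 + 3×3 = 25; y[1] = 1×3 + 2×4 + 2×4 + 3×2 = 25; y[2] = 1×2 + 2×3 + 2×4 + 3×4 = 28; y[3] = 1×4 + 2×2 + 2×3 + 3×4 = 26. Result: [25, 25, 28, 26]

[25, 25, 28, 26]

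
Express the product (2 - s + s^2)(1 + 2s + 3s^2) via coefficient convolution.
Ascending coefficients: a = [2, -1, 1], b = [1, 2, 3]. c[0] = 2×1 = 2; c[1] = 2×2 + -1×1 = 3; c[2] = 2×3 + -1×2 + 1×1 = 5; c[3] = -1×3 + 1×2 = -1; c[4] = 1×3 = 3. Result coefficients: [2, 3, 5, -1, 3] → 2 + 3s + 5s^2 - s^3 + 3s^4

2 + 3s + 5s^2 - s^3 + 3s^4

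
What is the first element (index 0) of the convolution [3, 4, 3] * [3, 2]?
Use y[k] = Σ_i a[i]·b[k-i] at k=0. y[0] = 3×3 = 9

9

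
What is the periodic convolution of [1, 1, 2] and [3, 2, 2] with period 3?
Use y[k] = Σ_j a[j]·b[(k-j) mod 3]. y[0] = 1×3 + 1×2 + 2×2 = 9; y[1] = 1×2 + 1×3 + 2×2 = 9; y[2] = 1×2 + 1×2 + 2×3 = 10. Result: [9, 9, 10]

[9, 9, 10]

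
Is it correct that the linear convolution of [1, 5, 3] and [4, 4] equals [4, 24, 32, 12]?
Recompute linear convolution of [1, 5, 3] and [4, 4]: y[0] = 1×4 = 4; y[1] = 1×4 + 5×4 = 24; y[2] = 5×4 + 3×4 = 32; y[3] = 3×4 = 12 → [4, 24, 32, 12]. Given [4, 24, 32, 12] matches, so answer: Yes

Yes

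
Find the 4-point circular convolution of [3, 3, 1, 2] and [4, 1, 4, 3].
Use y[k] = Σ_j u[j]·v[(k-j) mod 4]. y[0] = 3×4 + 3×3 + 1×4 + 2×1 = 27; y[1] = 3×1 + 3×4 + 1×3 + 2×4 = 26; y[2] = 3×4 + 3×1 + 1×4 + 2×3 = 25; y[3] = 3×3 + 3×4 + 1×1 + 2×4 = 30. Result: [27, 26, 25, 30]

[27, 26, 25, 30]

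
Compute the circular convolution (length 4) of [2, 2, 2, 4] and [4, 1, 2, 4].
Use y[k] = Σ_j x[j]·h[(k-j) mod 4]. y[0] = 2×4 + 2×4 + 2×2 + 4×1 = 24; y[1] = 2×1 + 2×4 + 2×4 + 4×2 = 26; y[2] = 2×2 + 2×1 + 2×4 + 4×4 = 30; y[3] = 2×4 + 2×2 + 2×1 + 4×4 = 30. Result: [24, 26, 30, 30]

[24, 26, 30, 30]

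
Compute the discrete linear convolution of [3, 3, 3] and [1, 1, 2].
y[0] = 3×1 = 3; y[1] = 3×1 + 3×1 = 6; y[2] = 3×2 + 3×1 + 3×1 = 12; y[3] = 3×2 + 3×1 = 9; y[4] = 3×2 = 6

[3, 6, 12, 9, 6]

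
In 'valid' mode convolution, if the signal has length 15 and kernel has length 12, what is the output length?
'Valid' mode counts only positions where the kernel fully overlaps the signal: m - n + 1 = 15 - 12 + 1 = 4

4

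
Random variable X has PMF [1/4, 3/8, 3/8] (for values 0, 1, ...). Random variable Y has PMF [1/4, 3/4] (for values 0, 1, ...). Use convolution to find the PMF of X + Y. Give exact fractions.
P(X+Y=k) = Σ_i P(X=i)·P(Y=k-i) — a convolution of [1/4, 3/8, 3/8] and [1/4, 3/4]. P(X+Y=0) = (1/4)×(1/4) = 1/16; P(X+Y=1) = (1/4)×(3/4) + (3/8)×(1/4) = 3/16 + 3/32 = 9/32; P(X+Y=2) = (3/8)×(3/4) + (3/8)×(1/4) = 9/32 + 3/32 = 3/8; P(X+Y=3) = (3/8)×(3/4) = 9/32. PMF: [1/16, 9/32, 3/8, 9/32] (sums to 1 ✓)

[1/16, 9/32, 3/8, 9/32]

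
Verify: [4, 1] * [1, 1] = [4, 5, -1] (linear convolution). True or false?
Recompute linear convolution of [4, 1] and [1, 1]: y[0] = 4×1 = 4; y[1] = 4×1 + 1×1 = 5; y[2] = 1×1 = 1 → [4, 5, 1]. Compare to given [4, 5, -1]: they differ at index 2: given -1, correct 1, so answer: No

No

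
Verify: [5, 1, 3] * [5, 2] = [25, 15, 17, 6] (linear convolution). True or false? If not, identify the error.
Recompute linear convolution of [5, 1, 3] and [5, 2]: y[0] = 5×5 = 25; y[1] = 5×2 + 1×5 = 15; y[2] = 1×2 + 3×5 = 17; y[3] = 3×2 = 6 → [25, 15, 17, 6]. Given [25, 15, 17, 6] matches, so answer: Yes

Yes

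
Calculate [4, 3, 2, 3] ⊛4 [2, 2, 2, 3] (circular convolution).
Use y[k] = Σ_j u[j]·v[(k-j) mod 4]. y[0] = 4×2 + 3×3 + 2×2 + 3×2 = 27; y[1] = 4×2 + 3×2 + 2×3 + 3×2 = 26; y[2] = 4×2 + 3×2 + 2×2 + 3×3 = 27; y[3] = 4×3 + 3×2 + 2×2 + 3×2 = 28. Result: [27, 26, 27, 28]

[27, 26, 27, 28]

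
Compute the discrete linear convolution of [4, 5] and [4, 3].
y[0] = 4×4 = 16; y[1] = 4×3 + 5×4 = 32; y[2] = 5×3 = 15

[16, 32, 15]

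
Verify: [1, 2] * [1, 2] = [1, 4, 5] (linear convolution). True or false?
Recompute linear convolution of [1, 2] and [1, 2]: y[0] = 1×1 = 1; y[1] = 1×2 + 2×1 = 4; y[2] = 2×2 = 4 → [1, 4, 4]. Compare to given [1, 4, 5]: they differ at index 2: given 5, correct 4, so answer: No

No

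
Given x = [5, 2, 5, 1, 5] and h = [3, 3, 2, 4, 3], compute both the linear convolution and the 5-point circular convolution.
Linear: y_lin[0] = 5×3 = 15; y_lin[1] = 5×3 + 2×3 = 21; y_lin[2] = 5×2 + 2×3 + 5×3 = 31; y_lin[3] = 5×4 + 2×2 + 5×3 + 1×3 = 42; y_lin[4] = 5×3 + 2×4 + 5×2 + 1×3 + 5×3 = 51; y_lin[5] = 2×3 + 5×4 + 1×2 + 5×3 = 43; y_lin[6] = 5×3 + 1×4 + 5×2 = 29; y_lin[7] = 1×3 + 5×4 = 23; y_lin[8] = 5×3 = 15 → [15, 21, 31, 42, 51, 43, 29, 23, 15]. Circular (length 5): y[0] = 5×3 + 2×3 + 5×4 + 1×2 + 5×3 = 58; y[1] = 5×3 + 2×3 + 5×3 + 1×4 + 5×2 = 50; y[2] = 5×2 + 2×3 + 5×3 + 1×3 + 5×4 = 54; y[3] = 5×4 + 2×2 + 5×3 + 1×3 + 5×3 = 57; y[4] = 5×3 + 2×4 + 5×2 + 1×3 + 5×3 = 51 → [58, 50, 54, 57, 51]

Linear: [15, 21, 31, 42, 51, 43, 29, 23, 15], Circular: [58, 50, 54, 57, 51]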